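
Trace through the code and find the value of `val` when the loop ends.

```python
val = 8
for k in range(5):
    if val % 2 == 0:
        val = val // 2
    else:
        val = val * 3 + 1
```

Let's trace through this code step by step.

Initialize: val = 8
Entering loop: for k in range(5):
After iteration 1: k = 0, val = 4
After iteration 2: k = 1, val = 2
After iteration 3: k = 2, val = 1
After iteration 4: k = 3, val = 4
After iteration 5: k = 4, val = 2
Loop ends.

Final answer: 2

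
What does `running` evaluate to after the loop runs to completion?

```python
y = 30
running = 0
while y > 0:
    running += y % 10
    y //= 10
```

Let's trace through this code step by step.

Initialize: y = 30
Initialize: running = 0
Entering loop: while y > 0:
After iteration 1: y = 3, running = 0
After iteration 2: y = 0, running = 3
Loop ends.

Final answer: 3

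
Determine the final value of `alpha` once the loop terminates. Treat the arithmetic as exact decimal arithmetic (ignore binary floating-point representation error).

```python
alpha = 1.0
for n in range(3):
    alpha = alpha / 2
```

Let's trace through this code step by step.

Initialize: alpha = 1.0
Entering loop: for n in range(3):
After iteration 1: n = 0, alpha = 0.5
After iteration 2: n = 1, alpha = 0.25
After iteration 3: n = 2, alpha = 0.125
Loop ends.

Final answer: 0.125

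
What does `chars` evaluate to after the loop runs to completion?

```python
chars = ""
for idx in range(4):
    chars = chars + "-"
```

Let's trace through this code step by step.

Initialize: chars = ''
Entering loop: for idx in range(4):
After iteration 1: idx = 0, chars = '-'
After iteration 2: idx = 1, chars = '--'
After iteration 3: idx = 2, chars = '---'
After iteration 4: idx = 3, chars = '----'
Loop ends.

Final answer: '----'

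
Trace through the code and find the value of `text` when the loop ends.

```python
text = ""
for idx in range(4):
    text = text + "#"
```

Let's trace through this code step by step.

Initialize: text = ''
Entering loop: for idx in range(4):
After iteration 1: idx = 0, text = '#'
After iteration 2: idx = 1, text = '##'
After iteration 3: idx = 2, text = '###'
After iteration 4: idx = 3, text = '####'
Loop ends.

Final answer: '####'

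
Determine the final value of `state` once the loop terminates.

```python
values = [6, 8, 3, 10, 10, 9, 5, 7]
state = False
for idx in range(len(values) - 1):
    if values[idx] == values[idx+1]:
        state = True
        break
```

Let's trace through this code step by step.

Initialize: values = [6, 8, 3, 10, 10, 9, 5, 7]
Initialize: state = False
Entering loop: for idx in range(len(values) - 1):
After iteration 1: idx = 0, state = False
After iteration 2: idx = 1, state = False
After iteration 3: idx = 2, state = False
After iteration 4: idx = 3, state = True
Loop ends.

Final answer: True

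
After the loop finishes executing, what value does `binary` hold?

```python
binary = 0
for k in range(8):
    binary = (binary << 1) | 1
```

Let's trace through this code step by step.

Initialize: binary = 0
Entering loop: for k in range(8):
After iteration 1: k = 0, binary = 1
After iteration 2: k = 1, binary = 3
After iteration 3: k = 2, binary = 7
After iteration 4: k = 3, binary = 15
After iteration 5: k = 4, binary = 31
After iteration 6: k = 5, binary = 63
After iteration 7: k = 6, binary = 127
After iteration 8: k = 7, binary = 255
Loop ends.

Final answer: 255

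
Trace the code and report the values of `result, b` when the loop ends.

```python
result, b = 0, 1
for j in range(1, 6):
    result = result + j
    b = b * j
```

Let's trace through this code step by step.

Initialize: result = 0
Initialize: b = 1
Entering loop: for j in range(1, 6):
After iteration 1: j = 1, result = 1, b = 1
After iteration 2: j = 2, result = 3, b = 2
After iteration 3: j = 3, result = 6, b = 6
After iteration 4: j = 4, result = 10, b = 24
After iteration 5: j = 5, result = 15, b = 120
Loop ends.

Final answer: 15, 120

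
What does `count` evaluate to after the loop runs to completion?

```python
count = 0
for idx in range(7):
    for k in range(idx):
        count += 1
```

Let's trace through this code step by step.

Initialize: count = 0
Entering loop: for idx in range(7):
After iteration 1: idx = 0, count = 0
After iteration 2: idx = 1, count = 1, k = 0
After iteration 3: idx = 2, count = 3, k = 1
After iteration 4: idx = 3, count = 6, k = 2
After iteration 5: idx = 4, count = 10, k = 3
After iteration 6: idx = 5, count = 15, k = 4
After iteration 7: idx = 6, count = 21, k = 5
Loop ends.

Final answer: 21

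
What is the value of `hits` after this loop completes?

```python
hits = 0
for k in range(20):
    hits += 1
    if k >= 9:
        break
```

Let's trace through this code step by step.

Initialize: hits = 0
Entering loop: for k in range(20):
After iteration 1: k = 0, hits = 1
After iteration 2: k = 1, hits = 2
After iteration 3: k = 2, hits = 3
After iteration 4: k = 3, hits = 4
After iteration 5: k = 4, hits = 5
After iteration 6: k = 5, hits = 6
After iteration 7: k = 6, hits = 7
After iteration 8: k = 7, hits = 8
After iteration 9: k = 8, hits = 9
After iteration 10: k = 9, hits = 10
Loop ends.

Final answer: 10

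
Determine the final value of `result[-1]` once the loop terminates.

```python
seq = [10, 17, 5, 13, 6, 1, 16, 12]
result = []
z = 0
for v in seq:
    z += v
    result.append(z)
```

Let's trace through this code step by step.

Initialize: seq = [10, 17, 5, 13, 6, 1, 16, 12]
Initialize: result = []
Initialize: z = 0
Entering loop: for v in seq:
After iteration 1: v = 10, result = [10], z = 10
After iteration 2: v = 17, result = [10, 27], z = 27
After iteration 3: v = 5, result = [10, 27, 32], z = 32
After iteration 4: v = 13, result = [10, 27, 32, 45], z = 45
After iteration 5: v = 6, result = [10, 27, 32, 45, 51], z = 51
After iteration 6: v = 1, result = [10, 27, 32, 45, 51, 52], z = 52
After iteration 7: v = 16, result = [10, 27, 32, 45, 51, 52, 68], z = 68
After iteration 8: v = 12, result = [10, 27, 32, 45, 51, 52, 68, 80], z = 80
Loop ends.
result[-1] = 80

Final answer: 80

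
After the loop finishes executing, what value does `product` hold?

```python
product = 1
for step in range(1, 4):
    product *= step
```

Let's trace through this code step by step.

Initialize: product = 1
Entering loop: for step in range(1, 4):
After iteration 1: step = 1, product = 1
After iteration 2: step = 2, product = 2
After iteration 3: step = 3, product = 6
Loop ends.

Final answer: 6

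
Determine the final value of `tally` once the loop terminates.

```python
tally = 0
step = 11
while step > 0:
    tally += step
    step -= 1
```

Let's trace through this code step by step.

Initialize: tally = 0
Initialize: step = 11
Entering loop: while step > 0:
After iteration 1: tally = 11, step = 10
After iteration 2: tally = 21, step = 9
After iteration 3: tally = 30, step = 8
After iteration 4: tally = 38, step = 7
After iteration 5: tally = 45, step = 6
After iteration 6: tally = 51, step = 5
After iteration 7: tally = 56, step = 4
After iteration 8: tally = 60, step = 3
After iteration 9: tally = 63, step = 2
After iteration 10: tally = 65, step = 1
After iteration 11: tally = 66, step = 0
Loop ends.

Final answer: 66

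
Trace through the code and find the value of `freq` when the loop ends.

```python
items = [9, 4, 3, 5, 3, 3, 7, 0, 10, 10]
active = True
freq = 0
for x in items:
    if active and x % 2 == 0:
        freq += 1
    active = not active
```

Let's trace through this code step by step.

Initialize: items = [9, 4, 3, 5, 3, 3, 7, 0, 10, 10]
Initialize: active = True
Initialize: freq = 0
Entering loop: for x in items:
After iteration 1: x = 9, active = False, freq = 0
After iteration 2: x = 4, active = True, freq = 0
After iteration 3: x = 3, active = False, freq = 0
After iteration 4: x = 5, active = True, freq = 0
After iteration 5: x = 3, active = False, freq = 0
After iteration 6: x = 3, active = True, freq = 0
After iteration 7: x = 7, active = False, freq = 0
After iteration 8: x = 0, active = True, freq = 0
After iteration 9: x = 10, active = False, freq = 1
After iteration 10: x = 10, active = True, freq = 1
Loop ends.

Final answer: 1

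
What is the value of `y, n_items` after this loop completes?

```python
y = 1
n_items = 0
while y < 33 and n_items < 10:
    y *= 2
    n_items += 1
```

Let's trace through this code step by step.

Initialize: y = 1
Initialize: n_items = 0
Entering loop: while y < 33 and n_items < 10:
After iteration 1: y = 2, n_items = 1
After iteration 2: y = 4, n_items = 2
After iteration 3: y = 8, n_items = 3
After iteration 4: y = 16, n_items = 4
After iteration 5: y = 32, n_items = 5
After iteration 6: y = 64, n_items = 6
Loop ends.

Final answer: 64, 6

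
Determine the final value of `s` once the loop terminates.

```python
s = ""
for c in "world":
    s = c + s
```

Let's trace through this code step by step.

Initialize: s = ''
Entering loop: for c in "world":
After iteration 1: c = 'w', s = 'w'
After iteration 2: c = 'o', s = 'ow'
After iteration 3: c = 'r', s = 'row'
After iteration 4: c = 'l', s = 'lrow'
After iteration 5: c = 'd', s = 'dlrow'
Loop ends.

Final answer: 'dlrow'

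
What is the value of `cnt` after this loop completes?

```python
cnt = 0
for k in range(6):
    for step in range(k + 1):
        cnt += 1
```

Let's trace through this code step by step.

Initialize: cnt = 0
Entering loop: for k in range(6):
After iteration 1: k = 0, cnt = 1, step = 0
After iteration 2: k = 1, cnt = 3, step = 1
After iteration 3: k = 2, cnt = 6, step = 2
After iteration 4: k = 3, cnt = 10, step = 3
After iteration 5: k = 4, cnt = 15, step = 4
After iteration 6: k = 5, cnt = 21, step = 5
Loop ends.

Final answer: 21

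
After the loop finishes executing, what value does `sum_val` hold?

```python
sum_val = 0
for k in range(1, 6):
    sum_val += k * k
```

Let's trace through this code step by step.

Initialize: sum_val = 0
Entering loop: for k in range(1, 6):
After iteration 1: k = 1, sum_val = 1
After iteration 2: k = 2, sum_val = 5
After iteration 3: k = 3, sum_val = 14
After iteration 4: k = 4, sum_val = 30
After iteration 5: k = 5, sum_val = 55
Loop ends.

Final answer: 55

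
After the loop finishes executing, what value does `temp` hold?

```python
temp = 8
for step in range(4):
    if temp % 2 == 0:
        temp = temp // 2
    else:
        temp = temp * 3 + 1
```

Let's trace through this code step by step.

Initialize: temp = 8
Entering loop: for step in range(4):
After iteration 1: step = 0, temp = 4
After iteration 2: step = 1, temp = 2
After iteration 3: step = 2, temp = 1
After iteration 4: step = 3, temp = 4
Loop ends.

Final answer: 4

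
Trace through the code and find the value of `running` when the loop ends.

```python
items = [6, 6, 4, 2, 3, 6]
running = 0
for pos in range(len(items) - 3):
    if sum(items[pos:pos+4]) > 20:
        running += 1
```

Let's trace through this code step by step.

Initialize: items = [6, 6, 4, 2, 3, 6]
Initialize: running = 0
Entering loop: for pos in range(len(items) - 3):
After iteration 1: pos = 0, running = 0
After iteration 2: pos = 1, running = 0
After iteration 3: pos = 2, running = 0
Loop ends.

Final answer: 0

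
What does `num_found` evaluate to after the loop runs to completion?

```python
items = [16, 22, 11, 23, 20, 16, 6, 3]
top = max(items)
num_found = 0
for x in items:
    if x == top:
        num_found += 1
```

Let's trace through this code step by step.

Initialize: items = [16, 22, 11, 23, 20, 16, 6, 3]
Initialize: top = 23
Initialize: num_found = 0
Entering loop: for x in items:
After iteration 1: x = 16, num_found = 0
After iteration 2: x = 22, num_found = 0
After iteration 3: x = 11, num_found = 0
After iteration 4: x = 23, num_found = 1
After iteration 5: x = 20, num_found = 1
After iteration 6: x = 16, num_found = 1
After iteration 7: x = 6, num_found = 1
After iteration 8: x = 3, num_found = 1
Loop ends.

Final answer: 1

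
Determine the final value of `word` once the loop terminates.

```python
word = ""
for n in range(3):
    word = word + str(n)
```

Let's trace through this code step by step.

Initialize: word = ''
Entering loop: for n in range(3):
After iteration 1: n = 0, word = '0'
After iteration 2: n = 1, word = '01'
After iteration 3: n = 2, word = '012'
Loop ends.

Final answer: '012'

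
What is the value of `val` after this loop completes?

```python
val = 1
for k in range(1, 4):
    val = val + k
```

Let's trace through this code step by step.

Initialize: val = 1
Entering loop: for k in range(1, 4):
After iteration 1: k = 1, val = 2
After iteration 2: k = 2, val = 4
After iteration 3: k = 3, val = 7
Loop ends.

Final answer: 7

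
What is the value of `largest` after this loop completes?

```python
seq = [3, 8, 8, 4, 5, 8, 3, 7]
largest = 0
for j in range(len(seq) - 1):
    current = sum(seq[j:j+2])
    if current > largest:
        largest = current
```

Let's trace through this code step by step.

Initialize: seq = [3, 8, 8, 4, 5, 8, 3, 7]
Initialize: largest = 0
Entering loop: for j in range(len(seq) - 1):
After iteration 1: j = 0, largest = 11, current = 11
After iteration 2: j = 1, largest = 16, current = 16
After iteration 3: j = 2, largest = 16, current = 12
After iteration 4: j = 3, largest = 16, current = 9
After iteration 5: j = 4, largest = 16, current = 13
After iteration 6: j = 5, largest = 16, current = 11
After iteration 7: j = 6, largest = 16, current = 10
Loop ends.

Final answer: 16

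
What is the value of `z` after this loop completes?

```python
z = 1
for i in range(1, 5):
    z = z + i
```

Let's trace through this code step by step.

Initialize: z = 1
Entering loop: for i in range(1, 5):
After iteration 1: i = 1, z = 2
After iteration 2: i = 2, z = 4
After iteration 3: i = 3, z = 7
After iteration 4: i = 4, z = 11
Loop ends.

Final answer: 11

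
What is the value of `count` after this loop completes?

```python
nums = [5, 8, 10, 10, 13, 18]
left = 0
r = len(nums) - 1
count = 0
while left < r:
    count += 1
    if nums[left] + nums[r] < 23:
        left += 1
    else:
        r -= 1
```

Let's trace through this code step by step.

Initialize: nums = [5, 8, 10, 10, 13, 18]
Initialize: left = 0
Initialize: r = 5
Initialize: count = 0
Entering loop: while left < r:
After iteration 1: left = 0, r = 4, count = 1
After iteration 2: left = 1, r = 4, count = 2
After iteration 3: left = 2, r = 4, count = 3
After iteration 4: left = 2, r = 3, count = 4
After iteration 5: left = 3, r = 3, count = 5
Loop ends.

Final answer: 5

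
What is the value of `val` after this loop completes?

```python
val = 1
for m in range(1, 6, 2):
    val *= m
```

Let's trace through this code step by step.

Initialize: val = 1
Entering loop: for m in range(1, 6, 2):
After iteration 1: m = 1, val = 1
After iteration 2: m = 3, val = 3
After iteration 3: m = 5, val = 15
Loop ends.

Final answer: 15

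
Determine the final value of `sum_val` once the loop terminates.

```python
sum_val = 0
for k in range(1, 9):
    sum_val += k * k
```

Let's trace through this code step by step.

Initialize: sum_val = 0
Entering loop: for k in range(1, 9):
After iteration 1: k = 1, sum_val = 1
After iteration 2: k = 2, sum_val = 5
After iteration 3: k = 3, sum_val = 14
After iteration 4: k = 4, sum_val = 30
After iteration 5: k = 5, sum_val = 55
After iteration 6: k = 6, sum_val = 91
After iteration 7: k = 7, sum_val = 140
After iteration 8: k = 8, sum_val = 204
Loop ends.

Final answer: 204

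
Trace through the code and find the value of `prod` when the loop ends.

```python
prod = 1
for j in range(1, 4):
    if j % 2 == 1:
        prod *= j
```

Let's trace through this code step by step.

Initialize: prod = 1
Entering loop: for j in range(1, 4):
After iteration 1: j = 1, prod = 1
After iteration 2: j = 2, prod = 1
After iteration 3: j = 3, prod = 3
Loop ends.

Final answer: 3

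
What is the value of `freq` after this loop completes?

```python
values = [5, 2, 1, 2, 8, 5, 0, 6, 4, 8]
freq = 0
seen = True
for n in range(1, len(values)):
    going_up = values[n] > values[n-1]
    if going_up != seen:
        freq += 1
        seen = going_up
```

Let's trace through this code step by step.

Initialize: values = [5, 2, 1, 2, 8, 5, 0, 6, 4, 8]
Initialize: freq = 0
Initialize: seen = True
Entering loop: for n in range(1, len(values)):
After iteration 1: n = 1, freq = 1, seen = False, going_up = False
After iteration 2: n = 2, freq = 1, seen = False, going_up = False
After iteration 3: n = 3, freq = 2, seen = True, going_up = True
After iteration 4: n = 4, freq = 2, seen = True, going_up = True
After iteration 5: n = 5, freq = 3, seen = False, going_up = False
After iteration 6: n = 6, freq = 3, seen = False, going_up = False
After iteration 7: n = 7, freq = 4, seen = True, going_up = True
After iteration 8: n = 8, freq = 5, seen = False, going_up = False
After iteration 9: n = 9, freq = 6, seen = True, going_up = True
Loop ends.

Final answer: 6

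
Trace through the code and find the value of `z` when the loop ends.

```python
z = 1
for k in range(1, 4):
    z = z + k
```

Let's trace through this code step by step.

Initialize: z = 1
Entering loop: for k in range(1, 4):
After iteration 1: k = 1, z = 2
After iteration 2: k = 2, z = 4
After iteration 3: k = 3, z = 7
Loop ends.

Final answer: 7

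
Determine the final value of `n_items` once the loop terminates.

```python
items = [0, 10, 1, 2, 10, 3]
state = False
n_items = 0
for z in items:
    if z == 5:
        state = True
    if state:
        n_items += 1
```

Let's trace through this code step by step.

Initialize: items = [0, 10, 1, 2, 10, 3]
Initialize: state = False
Initialize: n_items = 0
Entering loop: for z in items:
After iteration 1: z = 0, n_items = 0
After iteration 2: z = 10, n_items = 0
After iteration 3: z = 1, n_items = 0
After iteration 4: z = 2, n_items = 0
After iteration 5: z = 10, n_items = 0
After iteration 6: z = 3, n_items = 0
Loop ends.

Final answer: 0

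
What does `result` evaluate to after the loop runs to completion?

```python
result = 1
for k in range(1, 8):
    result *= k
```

Let's trace through this code step by step.

Initialize: result = 1
Entering loop: for k in range(1, 8):
After iteration 1: k = 1, result = 1
After iteration 2: k = 2, result = 2
After iteration 3: k = 3, result = 6
After iteration 4: k = 4, result = 24
After iteration 5: k = 5, result = 120
After iteration 6: k = 6, result = 720
After iteration 7: k = 7, result = 5040
Loop ends.

Final answer: 5040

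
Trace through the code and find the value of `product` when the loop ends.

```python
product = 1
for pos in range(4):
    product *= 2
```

Let's trace through this code step by step.

Initialize: product = 1
Entering loop: for pos in range(4):
After iteration 1: pos = 0, product = 2
After iteration 2: pos = 1, product = 4
After iteration 3: pos = 2, product = 8
After iteration 4: pos = 3, product = 16
Loop ends.

Final answer: 16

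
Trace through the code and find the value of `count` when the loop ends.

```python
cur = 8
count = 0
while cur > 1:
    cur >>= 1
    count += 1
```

Let's trace through this code step by step.

Initialize: cur = 8
Initialize: count = 0
Entering loop: while cur > 1:
After iteration 1: cur = 4, count = 1
After iteration 2: cur = 2, count = 2
After iteration 3: cur = 1, count = 3
Loop ends.

Final answer: 3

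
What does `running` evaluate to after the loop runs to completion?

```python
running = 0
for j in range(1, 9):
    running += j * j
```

Let's trace through this code step by step.

Initialize: running = 0
Entering loop: for j in range(1, 9):
After iteration 1: j = 1, running = 1
After iteration 2: j = 2, running = 5
After iteration 3: j = 3, running = 14
After iteration 4: j = 4, running = 30
After iteration 5: j = 5, running = 55
After iteration 6: j = 6, running = 91
After iteration 7: j = 7, running = 140
After iteration 8: j = 8, running = 204
Loop ends.

Final answer: 204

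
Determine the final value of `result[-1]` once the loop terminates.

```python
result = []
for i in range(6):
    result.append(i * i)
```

Let's trace through this code step by step.

Initialize: result = []
Entering loop: for i in range(6):
After iteration 1: i = 0, result = [0]
After iteration 2: i = 1, result = [0, 1]
After iteration 3: i = 2, result = [0, 1, 4]
After iteration 4: i = 3, result = [0, 1, 4, 9]
After iteration 5: i = 4, result = [0, 1, 4, 9, 16]
After iteration 6: i = 5, result = [0, 1, 4, 9, 16, 25]
Loop ends.
result[-1] = 25

Final answer: 25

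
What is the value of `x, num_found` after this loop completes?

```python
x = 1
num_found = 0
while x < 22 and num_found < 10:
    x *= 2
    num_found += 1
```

Let's trace through this code step by step.

Initialize: x = 1
Initialize: num_found = 0
Entering loop: while x < 22 and num_found < 10:
After iteration 1: x = 2, num_found = 1
After iteration 2: x = 4, num_found = 2
After iteration 3: x = 8, num_found = 3
After iteration 4: x = 16, num_found = 4
After iteration 5: x = 32, num_found = 5
Loop ends.

Final answer: 32, 5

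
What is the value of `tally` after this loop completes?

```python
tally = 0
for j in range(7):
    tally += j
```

Let's trace through this code step by step.

Initialize: tally = 0
Entering loop: for j in range(7):
After iteration 1: j = 0, tally = 0
After iteration 2: j = 1, tally = 1
After iteration 3: j = 2, tally = 3
After iteration 4: j = 3, tally = 6
After iteration 5: j = 4, tally = 10
After iteration 6: j = 5, tally = 15
After iteration 7: j = 6, tally = 21
Loop ends.

Final answer: 21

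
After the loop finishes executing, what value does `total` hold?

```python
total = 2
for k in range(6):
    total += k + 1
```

Let's trace through this code step by step.

Initialize: total = 2
Entering loop: for k in range(6):
After iteration 1: k = 0, total = 3
After iteration 2: k = 1, total = 5
After iteration 3: k = 2, total = 8
After iteration 4: k = 3, total = 12
After iteration 5: k = 4, total = 17
After iteration 6: k = 5, total = 23
Loop ends.

Final answer: 23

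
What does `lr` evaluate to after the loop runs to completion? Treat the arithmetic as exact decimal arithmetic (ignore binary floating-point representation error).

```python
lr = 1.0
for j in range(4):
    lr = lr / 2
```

Let's trace through this code step by step.

Initialize: lr = 1.0
Entering loop: for j in range(4):
After iteration 1: j = 0, lr = 0.5
After iteration 2: j = 1, lr = 0.25
After iteration 3: j = 2, lr = 0.125
After iteration 4: j = 3, lr = 0.0625
Loop ends.

Final answer: 0.0625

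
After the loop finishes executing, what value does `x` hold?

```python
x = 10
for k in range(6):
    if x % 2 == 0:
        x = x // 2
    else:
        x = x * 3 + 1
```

Let's trace through this code step by step.

Initialize: x = 10
Entering loop: for k in range(6):
After iteration 1: k = 0, x = 5
After iteration 2: k = 1, x = 16
After iteration 3: k = 2, x = 8
After iteration 4: k = 3, x = 4
After iteration 5: k = 4, x = 2
After iteration 6: k = 5, x = 1
Loop ends.

Final answer: 1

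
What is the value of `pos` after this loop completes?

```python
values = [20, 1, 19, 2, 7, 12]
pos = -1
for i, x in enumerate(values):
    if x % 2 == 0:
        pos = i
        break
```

Let's trace through this code step by step.

Initialize: values = [20, 1, 19, 2, 7, 12]
Initialize: pos = -1
Entering loop: for i, x in enumerate(values):
After iteration 1: i = 0, x = 20, pos = 0
Loop ends.

Final answer: 0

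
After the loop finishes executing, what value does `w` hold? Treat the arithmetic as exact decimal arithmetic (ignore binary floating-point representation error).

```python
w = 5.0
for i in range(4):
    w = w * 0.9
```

Let's trace through this code step by step.

Initialize: w = 5.0
Entering loop: for i in range(4):
After iteration 1: i = 0, w = 4.5
After iteration 2: i = 1, w = 4.05
After iteration 3: i = 2, w = 3.645
After iteration 4: i = 3, w = 3.2805
Loop ends.

Final answer: 3.2805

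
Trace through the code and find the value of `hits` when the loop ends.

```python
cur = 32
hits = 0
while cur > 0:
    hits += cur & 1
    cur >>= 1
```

Let's trace through this code step by step.

Initialize: cur = 32
Initialize: hits = 0
Entering loop: while cur > 0:
After iteration 1: cur = 16, hits = 0
After iteration 2: cur = 8, hits = 0
After iteration 3: cur = 4, hits = 0
After iteration 4: cur = 2, hits = 0
After iteration 5: cur = 1, hits = 0
After iteration 6: cur = 0, hits = 1
Loop ends.

Final answer: 1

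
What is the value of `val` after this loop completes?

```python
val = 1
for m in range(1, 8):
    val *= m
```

Let's trace through this code step by step.

Initialize: val = 1
Entering loop: for m in range(1, 8):
After iteration 1: m = 1, val = 1
After iteration 2: m = 2, val = 2
After iteration 3: m = 3, val = 6
After iteration 4: m = 4, val = 24
After iteration 5: m = 5, val = 120
After iteration 6: m = 6, val = 720
After iteration 7: m = 7, val = 5040
Loop ends.

Final answer: 5040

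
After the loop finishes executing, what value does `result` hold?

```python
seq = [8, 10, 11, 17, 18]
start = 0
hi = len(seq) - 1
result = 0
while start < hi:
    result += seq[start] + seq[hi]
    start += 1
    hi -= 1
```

Let's trace through this code step by step.

Initialize: seq = [8, 10, 11, 17, 18]
Initialize: start = 0
Initialize: hi = 4
Initialize: result = 0
Entering loop: while start < hi:
After iteration 1: start = 1, hi = 3, result = 26
After iteration 2: start = 2, hi = 2, result = 53
Loop ends.

Final answer: 53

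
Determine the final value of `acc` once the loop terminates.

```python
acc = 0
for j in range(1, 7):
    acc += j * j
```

Let's trace through this code step by step.

Initialize: acc = 0
Entering loop: for j in range(1, 7):
After iteration 1: j = 1, acc = 1
After iteration 2: j = 2, acc = 5
After iteration 3: j = 3, acc = 14
After iteration 4: j = 4, acc = 30
After iteration 5: j = 5, acc = 55
After iteration 6: j = 6, acc = 91
Loop ends.

Final answer: 91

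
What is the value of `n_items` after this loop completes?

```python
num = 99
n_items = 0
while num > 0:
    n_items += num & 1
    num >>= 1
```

Let's trace through this code step by step.

Initialize: num = 99
Initialize: n_items = 0
Entering loop: while num > 0:
After iteration 1: num = 49, n_items = 1
After iteration 2: num = 24, n_items = 2
After iteration 3: num = 12, n_items = 2
After iteration 4: num = 6, n_items = 2
After iteration 5: num = 3, n_items = 2
After iteration 6: num = 1, n_items = 3
After iteration 7: num = 0, n_items = 4
Loop ends.

Final answer: 4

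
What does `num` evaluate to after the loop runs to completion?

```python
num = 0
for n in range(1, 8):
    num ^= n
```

Let's trace through this code step by step.

Initialize: num = 0
Entering loop: for n in range(1, 8):
After iteration 1: n = 1, num = 1
After iteration 2: n = 2, num = 3
After iteration 3: n = 3, num = 0
After iteration 4: n = 4, num = 4
After iteration 5: n = 5, num = 1
After iteration 6: n = 6, num = 7
After iteration 7: n = 7, num = 0
Loop ends.

Final answer: 0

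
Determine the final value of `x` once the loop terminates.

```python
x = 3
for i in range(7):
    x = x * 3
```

Let's trace through this code step by step.

Initialize: x = 3
Entering loop: for i in range(7):
After iteration 1: i = 0, x = 9
After iteration 2: i = 1, x = 27
After iteration 3: i = 2, x = 81
After iteration 4: i = 3, x = 243
After iteration 5: i = 4, x = 729
After iteration 6: i = 5, x = 2187
After iteration 7: i = 6, x = 6561
Loop ends.

Final answer: 6561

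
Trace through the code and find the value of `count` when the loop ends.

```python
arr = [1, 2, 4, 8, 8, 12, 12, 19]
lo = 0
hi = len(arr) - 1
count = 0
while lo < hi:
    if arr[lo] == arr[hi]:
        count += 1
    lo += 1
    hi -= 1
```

Let's trace through this code step by step.

Initialize: arr = [1, 2, 4, 8, 8, 12, 12, 19]
Initialize: lo = 0
Initialize: hi = 7
Initialize: count = 0
Entering loop: while lo < hi:
After iteration 1: lo = 1, hi = 6, count = 0
After iteration 2: lo = 2, hi = 5, count = 0
After iteration 3: lo = 3, hi = 4, count = 0
After iteration 4: lo = 4, hi = 3, count = 1
Loop ends.

Final answer: 1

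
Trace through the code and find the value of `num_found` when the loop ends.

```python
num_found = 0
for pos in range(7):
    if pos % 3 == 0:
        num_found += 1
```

Let's trace through this code step by step.

Initialize: num_found = 0
Entering loop: for pos in range(7):
After iteration 1: pos = 0, num_found = 1
After iteration 2: pos = 1, num_found = 1
After iteration 3: pos = 2, num_found = 1
After iteration 4: pos = 3, num_found = 2
After iteration 5: pos = 4, num_found = 2
After iteration 6: pos = 5, num_found = 2
After iteration 7: pos = 6, num_found = 3
Loop ends.

Final answer: 3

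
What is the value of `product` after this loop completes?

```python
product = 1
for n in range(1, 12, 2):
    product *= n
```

Let's trace through this code step by step.

Initialize: product = 1
Entering loop: for n in range(1, 12, 2):
After iteration 1: n = 1, product = 1
After iteration 2: n = 3, product = 3
After iteration 3: n = 5, product = 15
After iteration 4: n = 7, product = 105
After iteration 5: n = 9, product = 945
After iteration 6: n = 11, product = 10395
Loop ends.

Final answer: 10395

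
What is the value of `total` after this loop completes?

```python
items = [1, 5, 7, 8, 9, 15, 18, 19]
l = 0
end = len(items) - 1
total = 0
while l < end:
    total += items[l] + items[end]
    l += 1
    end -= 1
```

Let's trace through this code step by step.

Initialize: items = [1, 5, 7, 8, 9, 15, 18, 19]
Initialize: l = 0
Initialize: end = 7
Initialize: total = 0
Entering loop: while l < end:
After iteration 1: l = 1, end = 6, total = 20
After iteration 2: l = 2, end = 5, total = 43
After iteration 3: l = 3, end = 4, total = 65
After iteration 4: l = 4, end = 3, total = 82
Loop ends.

Final answer: 82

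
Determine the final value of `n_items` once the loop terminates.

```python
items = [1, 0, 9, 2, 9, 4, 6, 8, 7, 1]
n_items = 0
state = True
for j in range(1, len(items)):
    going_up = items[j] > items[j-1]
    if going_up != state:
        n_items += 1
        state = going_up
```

Let's trace through this code step by step.

Initialize: items = [1, 0, 9, 2, 9, 4, 6, 8, 7, 1]
Initialize: n_items = 0
Initialize: state = True
Entering loop: for j in range(1, len(items)):
After iteration 1: j = 1, n_items = 1, state = False, going_up = False
After iteration 2: j = 2, n_items = 2, state = True, going_up = True
After iteration 3: j = 3, n_items = 3, state = False, going_up = False
After iteration 4: j = 4, n_items = 4, state = True, going_up = True
After iteration 5: j = 5, n_items = 5, state = False, going_up = False
After iteration 6: j = 6, n_items = 6, state = True, going_up = True
After iteration 7: j = 7, n_items = 6, state = True, going_up = True
After iteration 8: j = 8, n_items = 7, state = False, going_up = False
After iteration 9: j = 9, n_items = 7, state = False, going_up = False
Loop ends.

Final answer: 7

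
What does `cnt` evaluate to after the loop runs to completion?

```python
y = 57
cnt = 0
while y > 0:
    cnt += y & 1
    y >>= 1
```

Let's trace through this code step by step.

Initialize: y = 57
Initialize: cnt = 0
Entering loop: while y > 0:
After iteration 1: y = 28, cnt = 1
After iteration 2: y = 14, cnt = 1
After iteration 3: y = 7, cnt = 1
After iteration 4: y = 3, cnt = 2
After iteration 5: y = 1, cnt = 3
After iteration 6: y = 0, cnt = 4
Loop ends.

Final answer: 4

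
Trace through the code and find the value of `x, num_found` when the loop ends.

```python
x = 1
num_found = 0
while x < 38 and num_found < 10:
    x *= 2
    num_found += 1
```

Let's trace through this code step by step.

Initialize: x = 1
Initialize: num_found = 0
Entering loop: while x < 38 and num_found < 10:
After iteration 1: x = 2, num_found = 1
After iteration 2: x = 4, num_found = 2
After iteration 3: x = 8, num_found = 3
After iteration 4: x = 16, num_found = 4
After iteration 5: x = 32, num_found = 5
After iteration 6: x = 64, num_found = 6
Loop ends.

Final answer: 64, 6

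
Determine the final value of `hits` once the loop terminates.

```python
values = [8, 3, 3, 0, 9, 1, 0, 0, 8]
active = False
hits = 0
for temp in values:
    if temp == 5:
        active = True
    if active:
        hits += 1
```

Let's trace through this code step by step.

Initialize: values = [8, 3, 3, 0, 9, 1, 0, 0, 8]
Initialize: active = False
Initialize: hits = 0
Entering loop: for temp in values:
After iteration 1: temp = 8, hits = 0
After iteration 2: temp = 3, hits = 0
After iteration 3: temp = 3, hits = 0
After iteration 4: temp = 0, hits = 0
After iteration 5: temp = 9, hits = 0
After iteration 6: temp = 1, hits = 0
After iteration 7: temp = 0, hits = 0
After iteration 8: temp = 0, hits = 0
After iteration 9: temp = 8, hits = 0
Loop ends.

Final answer: 0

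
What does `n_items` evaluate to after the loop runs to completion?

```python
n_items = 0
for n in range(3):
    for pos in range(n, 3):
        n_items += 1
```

Let's trace through this code step by step.

Initialize: n_items = 0
Entering loop: for n in range(3):
After iteration 1: n = 0, n_items = 3
After iteration 2: n = 1, n_items = 5
After iteration 3: n = 2, n_items = 6
Loop ends.

Final answer: 6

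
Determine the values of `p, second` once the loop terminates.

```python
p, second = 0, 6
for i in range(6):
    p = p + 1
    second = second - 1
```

Let's trace through this code step by step.

Initialize: p = 0
Initialize: second = 6
Entering loop: for i in range(6):
After iteration 1: i = 0, p = 1, second = 5
After iteration 2: i = 1, p = 2, second = 4
After iteration 3: i = 2, p = 3, second = 3
After iteration 4: i = 3, p = 4, second = 2
After iteration 5: i = 4, p = 5, second = 1
After iteration 6: i = 5, p = 6, second = 0
Loop ends.

Final answer: 6, 0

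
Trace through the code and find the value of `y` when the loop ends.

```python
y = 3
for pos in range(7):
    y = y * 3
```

Let's trace through this code step by step.

Initialize: y = 3
Entering loop: for pos in range(7):
After iteration 1: pos = 0, y = 9
After iteration 2: pos = 1, y = 27
After iteration 3: pos = 2, y = 81
After iteration 4: pos = 3, y = 243
After iteration 5: pos = 4, y = 729
After iteration 6: pos = 5, y = 2187
After iteration 7: pos = 6, y = 6561
Loop ends.

Final answer: 6561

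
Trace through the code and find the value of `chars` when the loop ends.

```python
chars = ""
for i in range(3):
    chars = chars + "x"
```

Let's trace through this code step by step.

Initialize: chars = ''
Entering loop: for i in range(3):
After iteration 1: i = 0, chars = 'x'
After iteration 2: i = 1, chars = 'xx'
After iteration 3: i = 2, chars = 'xxx'
Loop ends.

Final answer: 'xxx'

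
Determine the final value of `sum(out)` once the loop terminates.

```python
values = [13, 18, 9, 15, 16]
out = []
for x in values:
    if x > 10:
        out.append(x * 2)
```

Let's trace through this code step by step.

Initialize: values = [13, 18, 9, 15, 16]
Initialize: out = []
Entering loop: for x in values:
After iteration 1: x = 13, out = [26]
After iteration 2: x = 18, out = [26, 36]
After iteration 3: x = 9, out = [26, 36]
After iteration 4: x = 15, out = [26, 36, 30]
After iteration 5: x = 16, out = [26, 36, 30, 32]
Loop ends.
sum(out) = 124

Final answer: 124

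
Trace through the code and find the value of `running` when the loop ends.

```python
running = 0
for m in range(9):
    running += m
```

Let's trace through this code step by step.

Initialize: running = 0
Entering loop: for m in range(9):
After iteration 1: m = 0, running = 0
After iteration 2: m = 1, running = 1
After iteration 3: m = 2, running = 3
After iteration 4: m = 3, running = 6
After iteration 5: m = 4, running = 10
After iteration 6: m = 5, running = 15
After iteration 7: m = 6, running = 21
After iteration 8: m = 7, running = 28
After iteration 9: m = 8, running = 36
Loop ends.

Final answer: 36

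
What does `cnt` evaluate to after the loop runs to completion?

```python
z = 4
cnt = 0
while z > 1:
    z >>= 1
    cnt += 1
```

Let's trace through this code step by step.

Initialize: z = 4
Initialize: cnt = 0
Entering loop: while z > 1:
After iteration 1: z = 2, cnt = 1
After iteration 2: z = 1, cnt = 2
Loop ends.

Final answer: 2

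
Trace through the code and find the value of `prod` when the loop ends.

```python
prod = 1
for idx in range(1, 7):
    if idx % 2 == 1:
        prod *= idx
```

Let's trace through this code step by step.

Initialize: prod = 1
Entering loop: for idx in range(1, 7):
After iteration 1: idx = 1, prod = 1
After iteration 2: idx = 2, prod = 1
After iteration 3: idx = 3, prod = 3
After iteration 4: idx = 4, prod = 3
After iteration 5: idx = 5, prod = 15
After iteration 6: idx = 6, prod = 15
Loop ends.

Final answer: 15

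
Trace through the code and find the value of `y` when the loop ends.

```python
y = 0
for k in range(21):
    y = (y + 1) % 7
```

Let's trace through this code step by step.

Initialize: y = 0
Entering loop: for k in range(21):
After iteration 1: k = 0, y = 1
After iteration 2: k = 1, y = 2
After iteration 3: k = 2, y = 3
After iteration 4: k = 3, y = 4
After iteration 5: k = 4, y = 5
After iteration 6: k = 5, y = 6
After iteration 7: k = 6, y = 0
After iteration 8: k = 7, y = 1
After iteration 9: k = 8, y = 2
After iteration 10: k = 9, y = 3
After iteration 11: k = 10, y = 4
After iteration 12: k = 11, y = 5
After iteration 13: k = 12, y = 6
After iteration 14: k = 13, y = 0
After iteration 15: k = 14, y = 1
After iteration 16: k = 15, y = 2
After iteration 17: k = 16, y = 3
After iteration 18: k = 17, y = 4
After iteration 19: k = 18, y = 5
After iteration 20: k = 19, y = 6
After iteration 21: k = 20, y = 0
Loop ends.

Final answer: 0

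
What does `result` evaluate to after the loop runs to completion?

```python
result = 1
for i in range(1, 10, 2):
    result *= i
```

Let's trace through this code step by step.

Initialize: result = 1
Entering loop: for i in range(1, 10, 2):
After iteration 1: i = 1, result = 1
After iteration 2: i = 3, result = 3
After iteration 3: i = 5, result = 15
After iteration 4: i = 7, result = 105
After iteration 5: i = 9, result = 945
Loop ends.

Final answer: 945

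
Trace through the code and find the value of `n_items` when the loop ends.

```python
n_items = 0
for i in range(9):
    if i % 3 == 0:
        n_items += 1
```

Let's trace through this code step by step.

Initialize: n_items = 0
Entering loop: for i in range(9):
After iteration 1: i = 0, n_items = 1
After iteration 2: i = 1, n_items = 1
After iteration 3: i = 2, n_items = 1
After iteration 4: i = 3, n_items = 2
After iteration 5: i = 4, n_items = 2
After iteration 6: i = 5, n_items = 2
After iteration 7: i = 6, n_items = 3
After iteration 8: i = 7, n_items = 3
After iteration 9: i = 8, n_items = 3
Loop ends.

Final answer: 3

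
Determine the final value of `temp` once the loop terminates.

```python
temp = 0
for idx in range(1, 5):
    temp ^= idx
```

Let's trace through this code step by step.

Initialize: temp = 0
Entering loop: for idx in range(1, 5):
After iteration 1: idx = 1, temp = 1
After iteration 2: idx = 2, temp = 3
After iteration 3: idx = 3, temp = 0
After iteration 4: idx = 4, temp = 4
Loop ends.

Final answer: 4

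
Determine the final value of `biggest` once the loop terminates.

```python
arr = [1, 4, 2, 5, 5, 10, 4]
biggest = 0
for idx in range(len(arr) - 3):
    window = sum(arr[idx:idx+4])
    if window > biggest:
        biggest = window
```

Let's trace through this code step by step.

Initialize: arr = [1, 4, 2, 5, 5, 10, 4]
Initialize: biggest = 0
Entering loop: for idx in range(len(arr) - 3):
After iteration 1: idx = 0, biggest = 12, window = 12
After iteration 2: idx = 1, biggest = 16, window = 16
After iteration 3: idx = 2, biggest = 22, window = 22
After iteration 4: idx = 3, biggest = 24, window = 24
Loop ends.

Final answer: 24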